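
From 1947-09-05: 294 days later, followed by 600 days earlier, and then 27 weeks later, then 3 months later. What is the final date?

Advancing 294 days from September 5, 1947:
September has 30 days, so 30 − 5 = 25 days remain after September 5, 1947; 294 − 25 = 269 left.
October 1947 has 31 days: 269 − 31 = 238 left.
November 1947 has 30 days: 238 − 30 = 208 left.
December 1947 has 31 days: 208 − 31 = 177 left.
January 1948 has 31 days: 177 − 31 = 146 left.
February 1948 has 29 days (1948 is a leap year): 146 − 29 = 117 left.
March 1948 has 31 days: 117 − 31 = 86 left.
April 1948 has 30 days: 86 − 30 = 56 left.
May 1948 has 31 days: 56 − 31 = 25 left.
25 days into June 1948 → June 25, 1948.
Subtracting 600 days from June 25, 1948:
Going back 25 days from June 25, 1948 reaches the end of the previous month; 600 − 25 = 575 left.
May 1948 has 31 days: 575 − 31 = 544 left.
April 1948 has 30 days: 544 − 30 = 514 left.
March 1948 has 31 days: 514 − 31 = 483 left.
February 1948 has 29 days (1948 is a leap year): 483 − 29 = 454 left.
January 1948 has 31 days: 454 − 31 = 423 left.
December 1947 has 31 days: 423 − 31 = 392 left.
November 1947 has 30 days: 392 − 30 = 362 left.
October 1947 has 31 days: 362 − 31 = 331 left.
September 1947 has 30 days: 331 − 30 = 301 left.
August 1947 has 31 days: 301 − 31 = 270 left.
July 1947 has 31 days: 270 − 31 = 239 left.
June 1947 has 30 days: 239 − 30 = 209 left.
May 1947 has 31 days: 209 − 31 = 178 left.
April 1947 has 30 days: 178 − 30 = 148 left.
March 1947 has 31 days: 148 − 31 = 117 left.
February 1947 has 28 days (1947 is not a leap year): 117 − 28 = 89 left.
January 1947 has 31 days: 89 − 31 = 58 left.
December 1946 has 31 days: 58 − 31 = 27 left.
November 1946 has 30 days; 30 − 27 = 3 → November 3, 1946.
Advancing 27 weeks (= 189 days) from November 3, 1946:
November has 30 days, so 30 − 3 = 27 days remain after November 3, 1946; 189 − 27 = 162 left.
December 1946 has 31 days: 162 − 31 = 131 left.
January 1947 has 31 days: 131 − 31 = 100 left.
February 1947 has 28 days (1947 is not a leap year): 100 − 28 = 72 left.
March 1947 has 31 days: 72 − 31 = 41 left.
April 1947 has 30 days: 41 − 30 = 11 left.
11 days into May 1947 → May 11, 1947.
Advancing 3 months from May 11, 1947:
month 5 + 3 = 8 → August 1947.
Day 11 is valid in August, giving August 11, 1947.

August 11, 1947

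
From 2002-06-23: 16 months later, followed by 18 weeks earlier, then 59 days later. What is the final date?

August 17, 2003

Advancing 16 months from June 23, 2002:
month 6 + 16 = 22, which is month 10 of year 2003 → October 2003.
Day 23 is valid in October, giving October 23, 2003.
Going back 18 weeks (= 126 days) from October 23, 2003:
Going back 23 days from October 23, 2003 reaches the end of the previous month; 126 − 23 = 103 left.
September 2003 has 30 days: 103 − 30 = 73 left.
August 2003 has 31 days: 73 − 31 = 42 left.
July 2003 has 31 days: 42 − 31 = 11 left.
June 2003 has 30 days; 30 − 11 = 19 → June 19, 2003.
Advancing 59 days from June 19, 2003:
June has 30 days, so 30 − 19 = 11 days remain after June 19, 2003; 59 − 11 = 48 left.
July 2003 has 31 days: 48 − 31 = 17 left.
17 days into August 2003 → August 17, 2003.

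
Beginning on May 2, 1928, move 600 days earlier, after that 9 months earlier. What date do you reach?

December 10, 1925

Going back 600 days from May 2, 1928:
Going back 2 days from May 2, 1928 reaches the end of the previous month; 600 − 2 = 598 left.
April 1928 has 30 days: 598 − 30 = 568 left.
March 1928 has 31 days: 568 − 31 = 537 left.
February 1928 has 29 days (1928 is a leap year): 537 − 29 = 508 left.
January 1928 has 31 days: 508 − 31 = 477 left.
December 1927 has 31 days: 477 − 31 = 446 left.
November 1927 has 30 days: 446 − 30 = 416 left.
October 1927 has 31 days: 416 − 31 = 385 left.
September 1927 has 30 days: 385 − 30 = 355 left.
August 1927 has 31 days: 355 − 31 = 324 left.
July 1927 has 31 days: 324 − 31 = 293 left.
June 1927 has 30 days: 293 − 30 = 263 left.
May 1927 has 31 days: 263 − 31 = 232 left.
April 1927 has 30 days: 232 − 30 = 202 left.
March 1927 has 31 days: 202 − 31 = 171 left.
February 1927 has 28 days (1927 is not a leap year): 171 − 28 = 143 left.
January 1927 has 31 days: 143 − 31 = 112 left.
December 1926 has 31 days: 112 − 31 = 81 left.
November 1926 has 30 days: 81 − 30 = 51 left.
October 1926 has 31 days: 51 − 31 = 20 left.
September 1926 has 30 days; 30 − 20 = 10 → September 10, 1926.
Going back 9 months from September 10, 1926:
month 9 − 9 = 0, which is month 12 of year 1925 → December 1925.
Day 10 is valid in December, giving December 10, 1925.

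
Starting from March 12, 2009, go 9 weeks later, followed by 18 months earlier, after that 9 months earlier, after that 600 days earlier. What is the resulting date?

June 24, 2005

Advancing 9 weeks (= 63 days) from March 12, 2009:
March has 31 days, so 31 − 12 = 19 days remain after March 12, 2009; 63 − 19 = 44 left.
April 2009 has 30 days: 44 − 30 = 14 left.
14 days into May 2009 → May 14, 2009.
Subtracting 18 months from May 14, 2009:
month 5 − 18 = -13, which is month 11 of year 2007 → November 2007.
Day 14 is valid in November, giving November 14, 2007.
Going back 9 months from November 14, 2007:
month 11 − 9 = 2 → February 2007.
Day 14 is valid in February, giving February 14, 2007.
Counting back 600 days from February 14, 2007:
Going back 14 days from February 14, 2007 reaches the end of the previous month; 600 − 14 = 586 left.
January 2007 has 31 days: 586 − 31 = 555 left.
December 2006 has 31 days: 555 − 31 = 524 left.
November 2006 has 30 days: 524 − 30 = 494 left.
October 2006 has 31 days: 494 − 31 = 463 left.
September 2006 has 30 days: 463 − 30 = 433 left.
August 2006 has 31 days: 433 − 31 = 402 left.
July 2006 has 31 days: 402 − 31 = 371 left.
June 2006 has 30 days: 371 − 30 = 341 left.
May 2006 has 31 days: 341 − 31 = 310 left.
April 2006 has 30 days: 310 − 30 = 280 left.
March 2006 has 31 days: 280 − 31 = 249 left.
February 2006 has 28 days (2006 is not a leap year): 249 − 28 = 221 left.
January 2006 has 31 days: 221 − 31 = 190 left.
December 2005 has 31 days: 190 − 31 = 159 left.
November 2005 has 30 days: 159 − 30 = 129 left.
October 2005 has 31 days: 129 − 31 = 98 left.
September 2005 has 30 days: 98 − 30 = 68 left.
August 2005 has 31 days: 68 − 31 = 37 left.
July 2005 has 31 days: 37 − 31 = 6 left.
June 2005 has 30 days; 30 − 6 = 24 → June 24, 2005.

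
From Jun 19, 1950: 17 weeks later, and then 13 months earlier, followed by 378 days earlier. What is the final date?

Counting forward 17 weeks (= 119 days) from June 19, 1950:
June has 30 days, so 30 − 19 = 11 days remain after June 19, 1950; 119 − 11 = 108 left.
July 1950 has 31 days: 108 − 31 = 77 left.
August 1950 has 31 days: 77 − 31 = 46 left.
September 1950 has 30 days: 46 − 30 = 16 left.
16 days into October 1950 → October 16, 1950.
Counting back 13 months from October 16, 1950:
month 10 − 13 = -3, which is month 9 of year 1949 → September 1949.
Day 16 is valid in September, giving September 16, 1949.
Counting back 378 days from September 16, 1949:
Going back 16 days from September 16, 1949 reaches the end of the previous month; 378 − 16 = 362 left.
August 1949 has 31 days: 362 − 31 = 331 left.
July 1949 has 31 days: 331 − 31 = 300 left.
June 1949 has 30 days: 300 − 30 = 270 left.
May 1949 has 31 days: 270 − 31 = 239 left.
April 1949 has 30 days: 239 − 30 = 209 left.
March 1949 has 31 days: 209 − 31 = 178 left.
February 1949 has 28 days (1949 is not a leap year): 178 − 28 = 150 left.
January 1949 has 31 days: 150 − 31 = 119 left.
December 1948 has 31 days: 119 − 31 = 88 left.
November 1948 has 30 days: 88 − 30 = 58 left.
October 1948 has 31 days: 58 − 31 = 27 left.
September 1948 has 30 days; 30 − 27 = 3 → September 3, 1948.

September 3, 1948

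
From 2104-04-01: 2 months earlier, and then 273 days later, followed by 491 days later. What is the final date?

March 6, 2106

Going back 2 months from April 1, 2104:
month 4 − 2 = 2 → February 2104.
Day 1 is valid in February, giving February 1, 2104.
Counting forward 273 days from February 1, 2104:
February has 29 days, so 29 − 1 = 28 days remain after February 1, 2104; 273 − 28 = 245 left.
March 2104 has 31 days: 245 − 31 = 214 left.
April 2104 has 30 days: 214 − 30 = 184 left.
May 2104 has 31 days: 184 − 31 = 153 left.
June 2104 has 30 days: 153 − 30 = 123 left.
July 2104 has 31 days: 123 − 31 = 92 left.
August 2104 has 31 days: 92 − 31 = 61 left.
September 2104 has 30 days: 61 − 30 = 31 left.
31 days into October 2104 → October 31, 2104.
Advancing 491 days from October 31, 2104:
October has 31 days, so 31 − 31 = 0 days remain after October 31, 2104; 491 − 0 = 491 left.
November 2104 has 30 days: 491 − 30 = 461 left.
December 2104 has 31 days: 461 − 31 = 430 left.
January 2105 has 31 days: 430 − 31 = 399 left.
February 2105 has 28 days (2105 is not a leap year): 399 − 28 = 371 left.
March 2105 has 31 days: 371 − 31 = 340 left.
April 2105 has 30 days: 340 − 30 = 310 left.
May 2105 has 31 days: 310 − 31 = 279 left.
June 2105 has 30 days: 279 − 30 = 249 left.
July 2105 has 31 days: 249 − 31 = 218 left.
August 2105 has 31 days: 218 − 31 = 187 left.
September 2105 has 30 days: 187 − 30 = 157 left.
October 2105 has 31 days: 157 − 31 = 126 left.
November 2105 has 30 days: 126 − 30 = 96 left.
December 2105 has 31 days: 96 − 31 = 65 left.
January 2106 has 31 days: 65 − 31 = 34 left.
February 2106 has 28 days (2106 is not a leap year): 34 − 28 = 6 left.
6 days into March 2106 → March 6, 2106.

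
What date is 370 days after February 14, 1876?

February 18, 1877

Adding 370 days from February 14, 1876.
February has 29 days, so 29 − 14 = 15 days remain after February 14, 1876; 370 − 15 = 355 left.
March 1876 has 31 days: 355 − 31 = 324 left.
April 1876 has 30 days: 324 − 30 = 294 left.
May 1876 has 31 days: 294 − 31 = 263 left.
June 1876 has 30 days: 263 − 30 = 233 left.
July 1876 has 31 days: 233 − 31 = 202 left.
August 1876 has 31 days: 202 − 31 = 171 left.
September 1876 has 30 days: 171 − 30 = 141 left.
October 1876 has 31 days: 141 − 31 = 110 left.
November 1876 has 30 days: 110 − 30 = 80 left.
December 1876 has 31 days: 80 − 31 = 49 left.
January 1877 has 31 days: 49 − 31 = 18 left.
18 days into February 1877 → February 18, 1877.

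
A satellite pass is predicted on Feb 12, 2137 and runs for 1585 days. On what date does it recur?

Counting forward 1585 days from February 12, 2137.
February has 28 days, so 28 − 12 = 16 days remain after February 12, 2137; 1585 − 16 = 1569 left.
March 2137 has 31 days: 1569 − 31 = 1538 left.
April 2137 has 30 days: 1538 − 30 = 1508 left.
May 2137 has 31 days: 1508 − 31 = 1477 left.
June 2137 has 30 days: 1477 − 30 = 1447 left.
July 2137 has 31 days: 1447 − 31 = 1416 left.
August 2137 has 31 days: 1416 − 31 = 1385 left.
September 2137 has 30 days: 1385 − 30 = 1355 left.
October 2137 has 31 days: 1355 − 31 = 1324 left.
November 2137 has 30 days: 1324 − 30 = 1294 left.
December 2137 has 31 days: 1294 − 31 = 1263 left.
January 2138 has 31 days: 1263 − 31 = 1232 left.
February 2138 has 28 days (2138 is not a leap year): 1232 − 28 = 1204 left.
March 2138 has 31 days: 1204 − 31 = 1173 left.
April 2138 has 30 days: 1173 − 30 = 1143 left.
May 2138 has 31 days: 1143 − 31 = 1112 left.
June 2138 has 30 days: 1112 − 30 = 1082 left.
July 2138 has 31 days: 1082 − 31 = 1051 left.
August 2138 has 31 days: 1051 − 31 = 1020 left.
September 2138 has 30 days: 1020 − 30 = 990 left.
October 2138 has 31 days: 990 − 31 = 959 left.
November 2138 has 30 days: 959 − 30 = 929 left.
December 2138 has 31 days: 929 − 31 = 898 left.
January 2139 has 31 days: 898 − 31 = 867 left.
February 2139 has 28 days (2139 is not a leap year): 867 − 28 = 839 left.
March 2139 has 31 days: 839 − 31 = 808 left.
April 2139 has 30 days: 808 − 30 = 778 left.
May 2139 has 31 days: 778 − 31 = 747 left.
June 2139 has 30 days: 747 − 30 = 717 left.
July 2139 has 31 days: 717 − 31 = 686 left.
August 2139 has 31 days: 686 − 31 = 655 left.
September 2139 has 30 days: 655 − 30 = 625 left.
October 2139 has 31 days: 625 − 31 = 594 left.
November 2139 has 30 days: 594 − 30 = 564 left.
December 2139 has 31 days: 564 − 31 = 533 left.
January 2140 has 31 days: 533 − 31 = 502 left.
February 2140 has 29 days (2140 is a leap year): 502 − 29 = 473 left.
March 2140 has 31 days: 473 − 31 = 442 left.
April 2140 has 30 days: 442 − 30 = 412 left.
May 2140 has 31 days: 412 − 31 = 381 left.
June 2140 has 30 days: 381 − 30 = 351 left.
July 2140 has 31 days: 351 − 31 = 320 left.
August 2140 has 31 days: 320 − 31 = 289 left.
September 2140 has 30 days: 289 − 30 = 259 left.
October 2140 has 31 days: 259 − 31 = 228 left.
November 2140 has 30 days: 228 − 30 = 198 left.
December 2140 has 31 days: 198 − 31 = 167 left.
January 2141 has 31 days: 167 − 31 = 136 left.
February 2141 has 28 days (2141 is not a leap year): 136 − 28 = 108 left.
March 2141 has 31 days: 108 − 31 = 77 left.
April 2141 has 30 days: 77 − 30 = 47 left.
May 2141 has 31 days: 47 − 31 = 16 left.
16 days into June 2141 → June 16, 2141.

June 16, 2141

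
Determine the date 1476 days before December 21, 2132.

December 6, 2128

Subtracting 1476 days from December 21, 2132.
Going back 21 days from December 21, 2132 reaches the end of the previous month; 1476 − 21 = 1455 left.
November 2132 has 30 days: 1455 − 30 = 1425 left.
October 2132 has 31 days: 1425 − 31 = 1394 left.
September 2132 has 30 days: 1394 − 30 = 1364 left.
August 2132 has 31 days: 1364 − 31 = 1333 left.
July 2132 has 31 days: 1333 − 31 = 1302 left.
June 2132 has 30 days: 1302 − 30 = 1272 left.
May 2132 has 31 days: 1272 − 31 = 1241 left.
April 2132 has 30 days: 1241 − 30 = 1211 left.
March 2132 has 31 days: 1211 − 31 = 1180 left.
February 2132 has 29 days (2132 is a leap year): 1180 − 29 = 1151 left.
January 2132 has 31 days: 1151 − 31 = 1120 left.
December 2131 has 31 days: 1120 − 31 = 1089 left.
November 2131 has 30 days: 1089 − 30 = 1059 left.
October 2131 has 31 days: 1059 − 31 = 1028 left.
September 2131 has 30 days: 1028 − 30 = 998 left.
August 2131 has 31 days: 998 − 31 = 967 left.
July 2131 has 31 days: 967 − 31 = 936 left.
June 2131 has 30 days: 936 − 30 = 906 left.
May 2131 has 31 days: 906 − 31 = 875 left.
April 2131 has 30 days: 875 − 30 = 845 left.
March 2131 has 31 days: 845 − 31 = 814 left.
February 2131 has 28 days (2131 is not a leap year): 814 − 28 = 786 left.
January 2131 has 31 days: 786 − 31 = 755 left.
December 2130 has 31 days: 755 − 31 = 724 left.
November 2130 has 30 days: 724 − 30 = 694 left.
October 2130 has 31 days: 694 − 31 = 663 left.
September 2130 has 30 days: 663 − 30 = 633 left.
August 2130 has 31 days: 633 − 31 = 602 left.
July 2130 has 31 days: 602 − 31 = 571 left.
June 2130 has 30 days: 571 − 30 = 541 left.
May 2130 has 31 days: 541 − 31 = 510 left.
April 2130 has 30 days: 510 − 30 = 480 left.
March 2130 has 31 days: 480 − 31 = 449 left.
February 2130 has 28 days (2130 is not a leap year): 449 − 28 = 421 left.
January 2130 has 31 days: 421 − 31 = 390 left.
December 2129 has 31 days: 390 − 31 = 359 left.
November 2129 has 30 days: 359 − 30 = 329 left.
October 2129 has 31 days: 329 − 31 = 298 left.
September 2129 has 30 days: 298 − 30 = 268 left.
August 2129 has 31 days: 268 − 31 = 237 left.
July 2129 has 31 days: 237 − 31 = 206 left.
June 2129 has 30 days: 206 − 30 = 176 left.
May 2129 has 31 days: 176 − 31 = 145 left.
April 2129 has 30 days: 145 − 30 = 115 left.
March 2129 has 31 days: 115 − 31 = 84 left.
February 2129 has 28 days (2129 is not a leap year): 84 − 28 = 56 left.
January 2129 has 31 days: 56 − 31 = 25 left.
December 2128 has 31 days; 31 − 25 = 6 → December 6, 2128.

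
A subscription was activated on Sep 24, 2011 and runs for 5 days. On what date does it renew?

Advancing 5 days from September 24, 2011.
September has 30 days; 24 + 5 = 29, still in September.

September 29, 2011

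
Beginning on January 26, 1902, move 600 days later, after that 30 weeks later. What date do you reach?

April 15, 1904

Adding 600 days from January 26, 1902:
January has 31 days, so 31 − 26 = 5 days remain after January 26, 1902; 600 − 5 = 595 left.
February 1902 has 28 days (1902 is not a leap year): 595 − 28 = 567 left.
March 1902 has 31 days: 567 − 31 = 536 left.
April 1902 has 30 days: 536 − 30 = 506 left.
May 1902 has 31 days: 506 − 31 = 475 left.
June 1902 has 30 days: 475 − 30 = 445 left.
July 1902 has 31 days: 445 − 31 = 414 left.
August 1902 has 31 days: 414 − 31 = 383 left.
September 1902 has 30 days: 383 − 30 = 353 left.
October 1902 has 31 days: 353 − 31 = 322 left.
November 1902 has 30 days: 322 − 30 = 292 left.
December 1902 has 31 days: 292 − 31 = 261 left.
January 1903 has 31 days: 261 − 31 = 230 left.
February 1903 has 28 days (1903 is not a leap year): 230 − 28 = 202 left.
March 1903 has 31 days: 202 − 31 = 171 left.
April 1903 has 30 days: 171 − 30 = 141 left.
May 1903 has 31 days: 141 − 31 = 110 left.
June 1903 has 30 days: 110 − 30 = 80 left.
July 1903 has 31 days: 80 − 31 = 49 left.
August 1903 has 31 days: 49 − 31 = 18 left.
18 days into September 1903 → September 18, 1903.
Adding 30 weeks (= 210 days) from September 18, 1903:
September has 30 days, so 30 − 18 = 12 days remain after September 18, 1903; 210 − 12 = 198 left.
October 1903 has 31 days: 198 − 31 = 167 left.
November 1903 has 30 days: 167 − 30 = 137 left.
December 1903 has 31 days: 137 − 31 = 106 left.
January 1904 has 31 days: 106 − 31 = 75 left.
February 1904 has 29 days (1904 is a leap year): 75 − 29 = 46 left.
March 1904 has 31 days: 46 − 31 = 15 left.
15 days into April 1904 → April 15, 1904.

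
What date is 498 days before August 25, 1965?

April 14, 1964

Counting back 498 days from August 25, 1965.
Going back 25 days from August 25, 1965 reaches the end of the previous month; 498 − 25 = 473 left.
July 1965 has 31 days: 473 − 31 = 442 left.
June 1965 has 30 days: 442 − 30 = 412 left.
May 1965 has 31 days: 412 − 31 = 381 left.
April 1965 has 30 days: 381 − 30 = 351 left.
March 1965 has 31 days: 351 − 31 = 320 left.
February 1965 has 28 days (1965 is not a leap year): 320 − 28 = 292 left.
January 1965 has 31 days: 292 − 31 = 261 left.
December 1964 has 31 days: 261 − 31 = 230 left.
November 1964 has 30 days: 230 − 30 = 200 left.
October 1964 has 31 days: 200 − 31 = 169 left.
September 1964 has 30 days: 169 − 30 = 139 left.
August 1964 has 31 days: 139 − 31 = 108 left.
July 1964 has 31 days: 108 − 31 = 77 left.
June 1964 has 30 days: 77 − 30 = 47 left.
May 1964 has 31 days: 47 − 31 = 16 left.
April 1964 has 30 days; 30 − 16 = 14 → April 14, 1964.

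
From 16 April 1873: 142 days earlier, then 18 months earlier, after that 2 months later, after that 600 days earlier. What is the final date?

December 2, 1869

Counting back 142 days from April 16, 1873:
Going back 16 days from April 16, 1873 reaches the end of the previous month; 142 − 16 = 126 left.
March 1873 has 31 days: 126 − 31 = 95 left.
February 1873 has 28 days (1873 is not a leap year): 95 − 28 = 67 left.
January 1873 has 31 days: 67 − 31 = 36 left.
December 1872 has 31 days: 36 − 31 = 5 left.
November 1872 has 30 days; 30 − 5 = 25 → November 25, 1872.
Going back 18 months from November 25, 1872:
month 11 − 18 = -7, which is month 5 of year 1871 → May 1871.
Day 25 is valid in May, giving May 25, 1871.
Counting forward 2 months from May 25, 1871:
month 5 + 2 = 7 → July 1871.
Day 25 is valid in July, giving July 25, 1871.
Going back 600 days from July 25, 1871:
Going back 25 days from July 25, 1871 reaches the end of the previous month; 600 − 25 = 575 left.
June 1871 has 30 days: 575 − 30 = 545 left.
May 1871 has 31 days: 545 − 31 = 514 left.
April 1871 has 30 days: 514 − 30 = 484 left.
March 1871 has 31 days: 484 − 31 = 453 left.
February 1871 has 28 days (1871 is not a leap year): 453 − 28 = 425 left.
January 1871 has 31 days: 425 − 31 = 394 left.
December 1870 has 31 days: 394 − 31 = 363 left.
November 1870 has 30 days: 363 − 30 = 333 left.
October 1870 has 31 days: 333 − 31 = 302 left.
September 1870 has 30 days: 302 − 30 = 272 left.
August 1870 has 31 days: 272 − 31 = 241 left.
July 1870 has 31 days: 241 − 31 = 210 left.
June 1870 has 30 days: 210 − 30 = 180 left.
May 1870 has 31 days: 180 − 31 = 149 left.
April 1870 has 30 days: 149 − 30 = 119 left.
March 1870 has 31 days: 119 − 31 = 88 left.
February 1870 has 28 days (1870 is not a leap year): 88 − 28 = 60 left.
January 1870 has 31 days: 60 − 31 = 29 left.
December 1869 has 31 days; 31 − 29 = 2 → December 2, 1869.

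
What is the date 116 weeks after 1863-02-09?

Advancing 116 weeks = 812 days from February 9, 1863.
February has 28 days, so 28 − 9 = 19 days remain after February 9, 1863; 812 − 19 = 793 left.
March 1863 has 31 days: 793 − 31 = 762 left.
April 1863 has 30 days: 762 − 30 = 732 left.
May 1863 has 31 days: 732 − 31 = 701 left.
June 1863 has 30 days: 701 − 30 = 671 left.
July 1863 has 31 days: 671 − 31 = 640 left.
August 1863 has 31 days: 640 − 31 = 609 left.
September 1863 has 30 days: 609 − 30 = 579 left.
October 1863 has 31 days: 579 − 31 = 548 left.
November 1863 has 30 days: 548 − 30 = 518 left.
December 1863 has 31 days: 518 − 31 = 487 left.
January 1864 has 31 days: 487 − 31 = 456 left.
February 1864 has 29 days (1864 is a leap year): 456 − 29 = 427 left.
March 1864 has 31 days: 427 − 31 = 396 left.
April 1864 has 30 days: 396 − 30 = 366 left.
May 1864 has 31 days: 366 − 31 = 335 left.
June 1864 has 30 days: 335 − 30 = 305 left.
July 1864 has 31 days: 305 − 31 = 274 left.
August 1864 has 31 days: 274 − 31 = 243 left.
September 1864 has 30 days: 243 − 30 = 213 left.
October 1864 has 31 days: 213 − 31 = 182 left.
November 1864 has 30 days: 182 − 30 = 152 left.
December 1864 has 31 days: 152 − 31 = 121 left.
January 1865 has 31 days: 121 − 31 = 90 left.
February 1865 has 28 days (1865 is not a leap year): 90 − 28 = 62 left.
March 1865 has 31 days: 62 − 31 = 31 left.
April 1865 has 30 days: 31 − 30 = 1 left.
1 day into May 1865 → May 1, 1865.

May 1, 1865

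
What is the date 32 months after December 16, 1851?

Adding 32 months from December 16, 1851.
month 12 + 32 = 44, which is month 8 of year 1854 → August 1854.
Day 16 is valid in August, giving August 16, 1854.

August 16, 1854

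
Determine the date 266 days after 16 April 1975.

Adding 266 days from April 16, 1975.
April has 30 days, so 30 − 16 = 14 days remain after April 16, 1975; 266 − 14 = 252 left.
May 1975 has 31 days: 252 − 31 = 221 left.
June 1975 has 30 days: 221 − 30 = 191 left.
July 1975 has 31 days: 191 − 31 = 160 left.
August 1975 has 31 days: 160 − 31 = 129 left.
September 1975 has 30 days: 129 − 30 = 99 left.
October 1975 has 31 days: 99 − 31 = 68 left.
November 1975 has 30 days: 68 − 30 = 38 left.
December 1975 has 31 days: 38 − 31 = 7 left.
7 days into January 1976 → January 7, 1976.

January 7, 1976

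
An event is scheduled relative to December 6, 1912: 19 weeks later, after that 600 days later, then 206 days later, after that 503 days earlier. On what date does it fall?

Advancing 19 weeks (= 133 days) from December 6, 1912:
December has 31 days, so 31 − 6 = 25 days remain after December 6, 1912; 133 − 25 = 108 left.
January 1913 has 31 days: 108 − 31 = 77 left.
February 1913 has 28 days (1913 is not a leap year): 77 − 28 = 49 left.
March 1913 has 31 days: 49 − 31 = 18 left.
18 days into April 1913 → April 18, 1913.
Adding 600 days from April 18, 1913:
April has 30 days, so 30 − 18 = 12 days remain after April 18, 1913; 600 − 12 = 588 left.
May 1913 has 31 days: 588 − 31 = 557 left.
June 1913 has 30 days: 557 − 30 = 527 left.
July 1913 has 31 days: 527 − 31 = 496 left.
August 1913 has 31 days: 496 − 31 = 465 left.
September 1913 has 30 days: 465 − 30 = 435 left.
October 1913 has 31 days: 435 − 31 = 404 left.
November 1913 has 30 days: 404 − 30 = 374 left.
December 1913 has 31 days: 374 − 31 = 343 left.
January 1914 has 31 days: 343 − 31 = 312 left.
February 1914 has 28 days (1914 is not a leap year): 312 − 28 = 284 left.
March 1914 has 31 days: 284 − 31 = 253 left.
April 1914 has 30 days: 253 − 30 = 223 left.
May 1914 has 31 days: 223 − 31 = 192 left.
June 1914 has 30 days: 192 − 30 = 162 left.
July 1914 has 31 days: 162 − 31 = 131 left.
August 1914 has 31 days: 131 − 31 = 100 left.
September 1914 has 30 days: 100 − 30 = 70 left.
October 1914 has 31 days: 70 − 31 = 39 left.
November 1914 has 30 days: 39 − 30 = 9 left.
9 days into December 1914 → December 9, 1914.
Counting forward 206 days from December 9, 1914:
December has 31 days, so 31 − 9 = 22 days remain after December 9, 1914; 206 − 22 = 184 left.
January 1915 has 31 days: 184 − 31 = 153 left.
February 1915 has 28 days (1915 is not a leap year): 153 − 28 = 125 left.
March 1915 has 31 days: 125 − 31 = 94 left.
April 1915 has 30 days: 94 − 30 = 64 left.
May 1915 has 31 days: 64 − 31 = 33 left.
June 1915 has 30 days: 33 − 30 = 3 left.
3 days into July 1915 → July 3, 1915.
Subtracting 503 days from July 3, 1915:
Going back 3 days from July 3, 1915 reaches the end of the previous month; 503 − 3 = 500 left.
June 1915 has 30 days: 500 − 30 = 470 left.
May 1915 has 31 days: 470 − 31 = 439 left.
April 1915 has 30 days: 439 − 30 = 409 left.
March 1915 has 31 days: 409 − 31 = 378 left.
February 1915 has 28 days (1915 is not a leap year): 378 − 28 = 350 left.
January 1915 has 31 days: 350 − 31 = 319 left.
December 1914 has 31 days: 319 − 31 = 288 left.
November 1914 has 30 days: 288 − 30 = 258 left.
October 1914 has 31 days: 258 − 31 = 227 left.
September 1914 has 30 days: 227 − 30 = 197 left.
August 1914 has 31 days: 197 − 31 = 166 left.
July 1914 has 31 days: 166 − 31 = 135 left.
June 1914 has 30 days: 135 − 30 = 105 left.
May 1914 has 31 days: 105 − 31 = 74 left.
April 1914 has 30 days: 74 − 30 = 44 left.
March 1914 has 31 days: 44 − 31 = 13 left.
February 1914 has 28 days; 28 − 13 = 15 → February 15, 1914.

February 15, 1914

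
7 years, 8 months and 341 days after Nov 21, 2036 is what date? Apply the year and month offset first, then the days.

Adding 7 years, 8 months and 341 days from November 21, 2036: first the month/year part, then the days.
+7 years → 2043; month 11 + 8 = 19, which is month 7 of year 2044 → July 2044.
Day 21 is valid in July, giving July 21, 2044.
Now add 341 days from July 21, 2044.
July has 31 days, so 31 − 21 = 10 days remain after July 21, 2044; 341 − 10 = 331 left.
August 2044 has 31 days: 331 − 31 = 300 left.
September 2044 has 30 days: 300 − 30 = 270 left.
October 2044 has 31 days: 270 − 31 = 239 left.
November 2044 has 30 days: 239 − 30 = 209 left.
December 2044 has 31 days: 209 − 31 = 178 left.
January 2045 has 31 days: 178 − 31 = 147 left.
February 2045 has 28 days (2045 is not a leap year): 147 − 28 = 119 left.
March 2045 has 31 days: 119 − 31 = 88 left.
April 2045 has 30 days: 88 − 30 = 58 left.
May 2045 has 31 days: 58 − 31 = 27 left.
27 days into June 2045 → June 27, 2045.

June 27, 2045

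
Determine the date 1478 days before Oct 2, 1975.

Subtracting 1478 days from October 2, 1975.
Going back 2 days from October 2, 1975 reaches the end of the previous month; 1478 − 2 = 1476 left.
September 1975 has 30 days: 1476 − 30 = 1446 left.
August 1975 has 31 days: 1446 − 31 = 1415 left.
July 1975 has 31 days: 1415 − 31 = 1384 left.
June 1975 has 30 days: 1384 − 30 = 1354 left.
May 1975 has 31 days: 1354 − 31 = 1323 left.
April 1975 has 30 days: 1323 − 30 = 1293 left.
March 1975 has 31 days: 1293 − 31 = 1262 left.
February 1975 has 28 days (1975 is not a leap year): 1262 − 28 = 1234 left.
January 1975 has 31 days: 1234 − 31 = 1203 left.
December 1974 has 31 days: 1203 − 31 = 1172 left.
November 1974 has 30 days: 1172 − 30 = 1142 left.
October 1974 has 31 days: 1142 − 31 = 1111 left.
September 1974 has 30 days: 1111 − 30 = 1081 left.
August 1974 has 31 days: 1081 − 31 = 1050 left.
July 1974 has 31 days: 1050 − 31 = 1019 left.
June 1974 has 30 days: 1019 − 30 = 989 left.
May 1974 has 31 days: 989 − 31 = 958 left.
April 1974 has 30 days: 958 − 30 = 928 left.
March 1974 has 31 days: 928 − 31 = 897 left.
February 1974 has 28 days (1974 is not a leap year): 897 − 28 = 869 left.
January 1974 has 31 days: 869 − 31 = 838 left.
December 1973 has 31 days: 838 − 31 = 807 left.
November 1973 has 30 days: 807 − 30 = 777 left.
October 1973 has 31 days: 777 − 31 = 746 left.
September 1973 has 30 days: 746 − 30 = 716 left.
August 1973 has 31 days: 716 − 31 = 685 left.
July 1973 has 31 days: 685 − 31 = 654 left.
June 1973 has 30 days: 654 − 30 = 624 left.
May 1973 has 31 days: 624 − 31 = 593 left.
April 1973 has 30 days: 593 − 30 = 563 left.
March 1973 has 31 days: 563 − 31 = 532 left.
February 1973 has 28 days (1973 is not a leap year): 532 − 28 = 504 left.
January 1973 has 31 days: 504 − 31 = 473 left.
December 1972 has 31 days: 473 − 31 = 442 left.
November 1972 has 30 days: 442 − 30 = 412 left.
October 1972 has 31 days: 412 − 31 = 381 left.
September 1972 has 30 days: 381 − 30 = 351 left.
August 1972 has 31 days: 351 − 31 = 320 left.
July 1972 has 31 days: 320 − 31 = 289 left.
June 1972 has 30 days: 289 − 30 = 259 left.
May 1972 has 31 days: 259 − 31 = 228 left.
April 1972 has 30 days: 228 − 30 = 198 left.
March 1972 has 31 days: 198 − 31 = 167 left.
February 1972 has 29 days (1972 is a leap year): 167 − 29 = 138 left.
January 1972 has 31 days: 138 − 31 = 107 left.
December 1971 has 31 days: 107 − 31 = 76 left.
November 1971 has 30 days: 76 − 30 = 46 left.
October 1971 has 31 days: 46 − 31 = 15 left.
September 1971 has 30 days; 30 − 15 = 15 → September 15, 1971.

September 15, 1971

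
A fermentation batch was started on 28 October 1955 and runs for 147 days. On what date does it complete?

March 23, 1956

Advancing 147 days from October 28, 1955.
October has 31 days, so 31 − 28 = 3 days remain after October 28, 1955; 147 − 3 = 144 left.
November 1955 has 30 days: 144 − 30 = 114 left.
December 1955 has 31 days: 114 − 31 = 83 left.
January 1956 has 31 days: 83 − 31 = 52 left.
February 1956 has 29 days (1956 is a leap year): 52 − 29 = 23 left.
23 days into March 1956 → March 23, 1956.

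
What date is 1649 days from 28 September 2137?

April 4, 2142

Counting forward 1649 days from September 28, 2137.
September has 30 days, so 30 − 28 = 2 days remain after September 28, 2137; 1649 − 2 = 1647 left.
October 2137 has 31 days: 1647 − 31 = 1616 left.
November 2137 has 30 days: 1616 − 30 = 1586 left.
December 2137 has 31 days: 1586 − 31 = 1555 left.
January 2138 has 31 days: 1555 − 31 = 1524 left.
February 2138 has 28 days (2138 is not a leap year): 1524 − 28 = 1496 left.
March 2138 has 31 days: 1496 − 31 = 1465 left.
April 2138 has 30 days: 1465 − 30 = 1435 left.
May 2138 has 31 days: 1435 − 31 = 1404 left.
June 2138 has 30 days: 1404 − 30 = 1374 left.
July 2138 has 31 days: 1374 − 31 = 1343 left.
August 2138 has 31 days: 1343 − 31 = 1312 left.
September 2138 has 30 days: 1312 − 30 = 1282 left.
October 2138 has 31 days: 1282 − 31 = 1251 left.
November 2138 has 30 days: 1251 − 30 = 1221 left.
December 2138 has 31 days: 1221 − 31 = 1190 left.
January 2139 has 31 days: 1190 − 31 = 1159 left.
February 2139 has 28 days (2139 is not a leap year): 1159 − 28 = 1131 left.
March 2139 has 31 days: 1131 − 31 = 1100 left.
April 2139 has 30 days: 1100 − 30 = 1070 left.
May 2139 has 31 days: 1070 − 31 = 1039 left.
June 2139 has 30 days: 1039 − 30 = 1009 left.
July 2139 has 31 days: 1009 − 31 = 978 left.
August 2139 has 31 days: 978 − 31 = 947 left.
September 2139 has 30 days: 947 − 30 = 917 left.
October 2139 has 31 days: 917 − 31 = 886 left.
November 2139 has 30 days: 886 − 30 = 856 left.
December 2139 has 31 days: 856 − 31 = 825 left.
January 2140 has 31 days: 825 − 31 = 794 left.
February 2140 has 29 days (2140 is a leap year): 794 − 29 = 765 left.
March 2140 has 31 days: 765 − 31 = 734 left.
April 2140 has 30 days: 734 − 30 = 704 left.
May 2140 has 31 days: 704 − 31 = 673 left.
June 2140 has 30 days: 673 − 30 = 643 left.
July 2140 has 31 days: 643 − 31 = 612 left.
August 2140 has 31 days: 612 − 31 = 581 left.
September 2140 has 30 days: 581 − 30 = 551 left.
October 2140 has 31 days: 551 − 31 = 520 left.
November 2140 has 30 days: 520 − 30 = 490 left.
December 2140 has 31 days: 490 − 31 = 459 left.
January 2141 has 31 days: 459 − 31 = 428 left.
February 2141 has 28 days (2141 is not a leap year): 428 − 28 = 400 left.
March 2141 has 31 days: 400 − 31 = 369 left.
April 2141 has 30 days: 369 − 30 = 339 left.
May 2141 has 31 days: 339 − 31 = 308 left.
June 2141 has 30 days: 308 − 30 = 278 left.
July 2141 has 31 days: 278 − 31 = 247 left.
August 2141 has 31 days: 247 − 31 = 216 left.
September 2141 has 30 days: 216 − 30 = 186 left.
October 2141 has 31 days: 186 − 31 = 155 left.
November 2141 has 30 days: 155 − 30 = 125 left.
December 2141 has 31 days: 125 − 31 = 94 left.
January 2142 has 31 days: 94 − 31 = 63 left.
February 2142 has 28 days (2142 is not a leap year): 63 − 28 = 35 left.
March 2142 has 31 days: 35 − 31 = 4 left.
4 days into April 2142 → April 4, 2142.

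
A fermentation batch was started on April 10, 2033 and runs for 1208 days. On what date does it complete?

July 31, 2036

Adding 1208 days from April 10, 2033.
April has 30 days, so 30 − 10 = 20 days remain after April 10, 2033; 1208 − 20 = 1188 left.
May 2033 has 31 days: 1188 − 31 = 1157 left.
June 2033 has 30 days: 1157 − 30 = 1127 left.
July 2033 has 31 days: 1127 − 31 = 1096 left.
August 2033 has 31 days: 1096 − 31 = 1065 left.
September 2033 has 30 days: 1065 − 30 = 1035 left.
October 2033 has 31 days: 1035 − 31 = 1004 left.
November 2033 has 30 days: 1004 − 30 = 974 left.
December 2033 has 31 days: 974 − 31 = 943 left.
January 2034 has 31 days: 943 − 31 = 912 left.
February 2034 has 28 days (2034 is not a leap year): 912 − 28 = 884 left.
March 2034 has 31 days: 884 − 31 = 853 left.
April 2034 has 30 days: 853 − 30 = 823 left.
May 2034 has 31 days: 823 − 31 = 792 left.
June 2034 has 30 days: 792 − 30 = 762 left.
July 2034 has 31 days: 762 − 31 = 731 left.
August 2034 has 31 days: 731 − 31 = 700 left.
September 2034 has 30 days: 700 − 30 = 670 left.
October 2034 has 31 days: 670 − 31 = 639 left.
November 2034 has 30 days: 639 − 30 = 609 left.
December 2034 has 31 days: 609 − 31 = 578 left.
January 2035 has 31 days: 578 − 31 = 547 left.
February 2035 has 28 days (2035 is not a leap year): 547 − 28 = 519 left.
March 2035 has 31 days: 519 − 31 = 488 left.
April 2035 has 30 days: 488 − 30 = 458 left.
May 2035 has 31 days: 458 − 31 = 427 left.
June 2035 has 30 days: 427 − 30 = 397 left.
July 2035 has 31 days: 397 − 31 = 366 left.
August 2035 has 31 days: 366 − 31 = 335 left.
September 2035 has 30 days: 335 − 30 = 305 left.
October 2035 has 31 days: 305 − 31 = 274 left.
November 2035 has 30 days: 274 − 30 = 244 left.
December 2035 has 31 days: 244 − 31 = 213 left.
January 2036 has 31 days: 213 − 31 = 182 left.
February 2036 has 29 days (2036 is a leap year): 182 − 29 = 153 left.
March 2036 has 31 days: 153 − 31 = 122 left.
April 2036 has 30 days: 122 − 30 = 92 left.
May 2036 has 31 days: 92 − 31 = 61 left.
June 2036 has 30 days: 61 − 30 = 31 left.
31 days into July 2036 → July 31, 2036.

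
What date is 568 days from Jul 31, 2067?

Counting forward 568 days from July 31, 2067.
July has 31 days, so 31 − 31 = 0 days remain after July 31, 2067; 568 − 0 = 568 left.
August 2067 has 31 days: 568 − 31 = 537 left.
September 2067 has 30 days: 537 − 30 = 507 left.
October 2067 has 31 days: 507 − 31 = 476 left.
November 2067 has 30 days: 476 − 30 = 446 left.
December 2067 has 31 days: 446 − 31 = 415 left.
January 2068 has 31 days: 415 − 31 = 384 left.
February 2068 has 29 days (2068 is a leap year): 384 − 29 = 355 left.
March 2068 has 31 days: 355 − 31 = 324 left.
April 2068 has 30 days: 324 − 30 = 294 left.
May 2068 has 31 days: 294 − 31 = 263 left.
June 2068 has 30 days: 263 − 30 = 233 left.
July 2068 has 31 days: 233 − 31 = 202 left.
August 2068 has 31 days: 202 − 31 = 171 left.
September 2068 has 30 days: 171 − 30 = 141 left.
October 2068 has 31 days: 141 − 31 = 110 left.
November 2068 has 30 days: 110 − 30 = 80 left.
December 2068 has 31 days: 80 − 31 = 49 left.
January 2069 has 31 days: 49 − 31 = 18 left.
18 days into February 2069 → February 18, 2069.

February 18, 2069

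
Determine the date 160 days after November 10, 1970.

Adding 160 days from November 10, 1970.
November has 30 days, so 30 − 10 = 20 days remain after November 10, 1970; 160 − 20 = 140 left.
December 1970 has 31 days: 140 − 31 = 109 left.
January 1971 has 31 days: 109 − 31 = 78 left.
February 1971 has 28 days (1971 is not a leap year): 78 − 28 = 50 left.
March 1971 has 31 days: 50 − 31 = 19 left.
19 days into April 1971 → April 19, 1971.

April 19, 1971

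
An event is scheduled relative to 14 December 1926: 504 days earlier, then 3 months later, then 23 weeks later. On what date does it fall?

April 7, 1926

Subtracting 504 days from December 14, 1926:
Going back 14 days from December 14, 1926 reaches the end of the previous month; 504 − 14 = 490 left.
November 1926 has 30 days: 490 − 30 = 460 left.
October 1926 has 31 days: 460 − 31 = 429 left.
September 1926 has 30 days: 429 − 30 = 399 left.
August 1926 has 31 days: 399 − 31 = 368 left.
July 1926 has 31 days: 368 − 31 = 337 left.
June 1926 has 30 days: 337 − 30 = 307 left.
May 1926 has 31 days: 307 − 31 = 276 left.
April 1926 has 30 days: 276 − 30 = 246 left.
March 1926 has 31 days: 246 − 31 = 215 left.
February 1926 has 28 days (1926 is not a leap year): 215 − 28 = 187 left.
January 1926 has 31 days: 187 − 31 = 156 left.
December 1925 has 31 days: 156 − 31 = 125 left.
November 1925 has 30 days: 125 − 30 = 95 left.
October 1925 has 31 days: 95 − 31 = 64 left.
September 1925 has 30 days: 64 − 30 = 34 left.
August 1925 has 31 days: 34 − 31 = 3 left.
July 1925 has 31 days; 31 − 3 = 28 → July 28, 1925.
Adding 3 months from July 28, 1925:
month 7 + 3 = 10 → October 1925.
Day 28 is valid in October, giving October 28, 1925.
Adding 23 weeks (= 161 days) from October 28, 1925:
October has 31 days, so 31 − 28 = 3 days remain after October 28, 1925; 161 − 3 = 158 left.
November 1925 has 30 days: 158 − 30 = 128 left.
December 1925 has 31 days: 128 − 31 = 97 left.
January 1926 has 31 days: 97 − 31 = 66 left.
February 1926 has 28 days (1926 is not a leap year): 66 − 28 = 38 left.
March 1926 has 31 days: 38 − 31 = 7 left.
7 days into April 1926 → April 7, 1926.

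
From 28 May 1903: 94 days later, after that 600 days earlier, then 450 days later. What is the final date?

Advancing 94 days from May 28, 1903:
May has 31 days, so 31 − 28 = 3 days remain after May 28, 1903; 94 − 3 = 91 left.
June 1903 has 30 days: 91 − 30 = 61 left.
July 1903 has 31 days: 61 − 31 = 30 left.
30 days into August 1903 → August 30, 1903.
Going back 600 days from August 30, 1903:
Going back 30 days from August 30, 1903 reaches the end of the previous month; 600 − 30 = 570 left.
July 1903 has 31 days: 570 − 31 = 539 left.
June 1903 has 30 days: 539 − 30 = 509 left.
May 1903 has 31 days: 509 − 31 = 478 left.
April 1903 has 30 days: 478 − 30 = 448 left.
March 1903 has 31 days: 448 − 31 = 417 left.
February 1903 has 28 days (1903 is not a leap year): 417 − 28 = 389 left.
January 1903 has 31 days: 389 − 31 = 358 left.
December 1902 has 31 days: 358 − 31 = 327 left.
November 1902 has 30 days: 327 − 30 = 297 left.
October 1902 has 31 days: 297 − 31 = 266 left.
September 1902 has 30 days: 266 − 30 = 236 left.
August 1902 has 31 days: 236 − 31 = 205 left.
July 1902 has 31 days: 205 − 31 = 174 left.
June 1902 has 30 days: 174 − 30 = 144 left.
May 1902 has 31 days: 144 − 31 = 113 left.
April 1902 has 30 days: 113 − 30 = 83 left.
March 1902 has 31 days: 83 − 31 = 52 left.
February 1902 has 28 days (1902 is not a leap year): 52 − 28 = 24 left.
January 1902 has 31 days; 31 − 24 = 7 → January 7, 1902.
Advancing 450 days from January 7, 1902:
January has 31 days, so 31 − 7 = 24 days remain after January 7, 1902; 450 − 24 = 426 left.
February 1902 has 28 days (1902 is not a leap year): 426 − 28 = 398 left.
March 1902 has 31 days: 398 − 31 = 367 left.
April 1902 has 30 days: 367 − 30 = 337 left.
May 1902 has 31 days: 337 − 31 = 306 left.
June 1902 has 30 days: 306 − 30 = 276 left.
July 1902 has 31 days: 276 − 31 = 245 left.
August 1902 has 31 days: 245 − 31 = 214 left.
September 1902 has 30 days: 214 − 30 = 184 left.
October 1902 has 31 days: 184 − 31 = 153 left.
November 1902 has 30 days: 153 − 30 = 123 left.
December 1902 has 31 days: 123 − 31 = 92 left.
January 1903 has 31 days: 92 − 31 = 61 left.
February 1903 has 28 days (1903 is not a leap year): 61 − 28 = 33 left.
March 1903 has 31 days: 33 − 31 = 2 left.
2 days into April 1903 → April 2, 1903.

April 2, 1903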